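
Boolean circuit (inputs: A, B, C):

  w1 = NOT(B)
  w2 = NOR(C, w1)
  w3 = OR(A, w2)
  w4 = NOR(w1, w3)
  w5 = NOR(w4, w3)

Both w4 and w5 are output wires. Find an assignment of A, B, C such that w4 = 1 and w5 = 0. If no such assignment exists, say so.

Check with A=0, B=1, C=1:
w1 = NOT(B) = NOT 1 = 0
w2 = NOR(C, w1) = NOR(1, 0) = 0
w3 = OR(A, w2) = OR(0, 0) = 0
w4 = NOR(w1, w3) = NOR(0, 0) = 1
w5 = NOR(w4, w3) = NOR(1, 0) = 0
So w4 = 1 and w5 = 0.

A=0, B=1, C=1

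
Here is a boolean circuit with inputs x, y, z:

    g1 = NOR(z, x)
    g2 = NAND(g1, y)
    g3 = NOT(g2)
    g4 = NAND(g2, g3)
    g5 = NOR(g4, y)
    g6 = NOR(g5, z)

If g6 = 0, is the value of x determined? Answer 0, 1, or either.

Both values of x occur among assignments with g6 = 0:
  x=0: x=0, y=0, z=1
  x=1: x=1, y=0, z=1

either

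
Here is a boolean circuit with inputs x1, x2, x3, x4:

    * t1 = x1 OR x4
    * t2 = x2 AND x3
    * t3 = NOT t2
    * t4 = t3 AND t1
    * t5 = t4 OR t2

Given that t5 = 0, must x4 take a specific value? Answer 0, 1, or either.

t5 = t4 OR t2 must be 0, so both t4 = 0 and t2 = 0.
t4 = t3 AND t1 must be 0, so at least one of t3, t1 is 0.
Every assignment with t5 = 0 has x4 = 0; there are 3 such assignment(s).
  x1=0, x2=0, x3=0, x4=0
  x1=0, x2=0, x3=1, x4=0
  x1=0, x2=1, x3=0, x4=0

0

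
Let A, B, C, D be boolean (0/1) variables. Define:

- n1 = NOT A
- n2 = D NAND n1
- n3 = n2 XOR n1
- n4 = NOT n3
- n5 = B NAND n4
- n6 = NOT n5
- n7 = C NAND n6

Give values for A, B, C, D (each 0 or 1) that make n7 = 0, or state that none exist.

n7 = C NAND n6 must be 0, so both C = 1 and n6 = 1.
Check with A=0, B=1, C=1, D=0:
n1 = NOT A = NOT 0 = 1
n2 = D NAND n1 = 0 NAND 1 = 1
n3 = n2 XOR n1 = 1 XOR 1 = 0
n4 = NOT n3 = NOT 0 = 1
n5 = B NAND n4 = 1 NAND 1 = 0
n6 = NOT n5 = NOT 0 = 1
n7 = C NAND n6 = 1 NAND 1 = 0
So n7 = 0 as required.

A=0, B=1, C=1, D=0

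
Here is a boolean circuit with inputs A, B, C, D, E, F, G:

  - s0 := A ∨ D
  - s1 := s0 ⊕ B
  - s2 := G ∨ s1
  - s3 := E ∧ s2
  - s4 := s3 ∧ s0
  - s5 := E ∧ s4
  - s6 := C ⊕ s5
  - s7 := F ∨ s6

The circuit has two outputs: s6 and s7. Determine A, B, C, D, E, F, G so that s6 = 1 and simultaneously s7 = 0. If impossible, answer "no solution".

Across all 128 input combinations, none give both s6 = 1 and s7 = 0.

no solution exists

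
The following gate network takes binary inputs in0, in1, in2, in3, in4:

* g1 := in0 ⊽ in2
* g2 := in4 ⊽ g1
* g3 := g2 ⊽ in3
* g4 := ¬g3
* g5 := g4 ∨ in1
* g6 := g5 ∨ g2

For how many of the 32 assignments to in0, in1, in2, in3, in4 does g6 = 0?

g6 = g5 ∨ g2 must be 0, so both g5 = 0 and g2 = 0.
g5 = g4 ∨ in1 must be 0, so both g4 = 0 and in1 = 0.
Satisfying assignments:
  in0=0, in1=0, in2=0, in3=0, in4=0
  in0=0, in1=0, in2=0, in3=0, in4=1
  in0=0, in1=0, in2=1, in3=0, in4=1
  in0=1, in1=0, in2=0, in3=0, in4=1
  in0=1, in1=0, in2=1, in3=0, in4=1

5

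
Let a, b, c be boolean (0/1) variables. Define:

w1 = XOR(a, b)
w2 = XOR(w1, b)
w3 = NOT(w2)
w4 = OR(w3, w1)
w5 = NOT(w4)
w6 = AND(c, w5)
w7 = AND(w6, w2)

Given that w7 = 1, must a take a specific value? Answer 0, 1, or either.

w7 = AND(w6, w2) must be 1, so both w6 = 1 and w2 = 1.
w6 = AND(c, w5) must be 1, so both c = 1 and w5 = 1.
w2 = XOR(w1, b) must be 1, so w1 and b differ.
Every assignment with w7 = 1 has a = 1; there are 1 such assignment(s).
  a=1, b=1, c=1

1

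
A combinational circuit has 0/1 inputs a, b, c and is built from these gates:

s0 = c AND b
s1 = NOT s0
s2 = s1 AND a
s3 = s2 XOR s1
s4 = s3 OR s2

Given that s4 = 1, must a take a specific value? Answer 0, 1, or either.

either

Both values of a occur among assignments with s4 = 1:
  a=0: a=0, b=0, c=0
  a=1: a=1, b=0, c=0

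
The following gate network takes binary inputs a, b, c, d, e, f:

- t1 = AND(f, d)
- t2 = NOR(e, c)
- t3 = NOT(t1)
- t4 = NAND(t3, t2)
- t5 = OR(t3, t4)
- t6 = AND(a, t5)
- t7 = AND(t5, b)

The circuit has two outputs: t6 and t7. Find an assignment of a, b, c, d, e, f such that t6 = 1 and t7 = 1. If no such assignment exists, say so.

a=1, b=1, c=0, d=0, e=1, f=1

Check with a=1, b=1, c=0, d=0, e=1, f=1:
t1 = AND(f, d) = AND(1, 0) = 0
t2 = NOR(e, c) = NOR(1, 0) = 0
t3 = NOT(t1) = NOT 0 = 1
t4 = NAND(t3, t2) = NAND(1, 0) = 1
t5 = OR(t3, t4) = OR(1, 1) = 1
t6 = AND(a, t5) = AND(1, 1) = 1
t7 = AND(t5, b) = AND(1, 1) = 1
So t6 = 1 and t7 = 1.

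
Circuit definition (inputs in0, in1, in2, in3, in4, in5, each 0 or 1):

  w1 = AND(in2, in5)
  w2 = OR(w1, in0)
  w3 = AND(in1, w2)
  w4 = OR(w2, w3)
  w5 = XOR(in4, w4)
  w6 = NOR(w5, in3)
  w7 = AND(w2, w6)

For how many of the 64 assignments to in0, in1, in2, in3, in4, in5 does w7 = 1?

10

w7 = AND(w2, w6) must be 1, so both w2 = 1 and w6 = 1.
w2 = OR(w1, in0) must be 1, so at least one of w1, in0 is 1.
Enumerating the 64 input combinations, 10 give w7 = 1 and 54 give w7 = 0.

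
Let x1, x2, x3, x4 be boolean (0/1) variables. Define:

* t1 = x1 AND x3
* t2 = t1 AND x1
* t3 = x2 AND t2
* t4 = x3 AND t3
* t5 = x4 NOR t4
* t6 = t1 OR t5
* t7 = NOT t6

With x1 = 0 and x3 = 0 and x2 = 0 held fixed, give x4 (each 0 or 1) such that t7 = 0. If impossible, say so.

Check with x1 = 0 and x3 = 0 and x2 = 0 and x4=0:
t1 = x1 AND x3 = 0 AND 0 = 0
t2 = t1 AND x1 = 0 AND 0 = 0
t3 = x2 AND t2 = 0 AND 0 = 0
t4 = x3 AND t3 = 0 AND 0 = 0
t5 = x4 NOR t4 = 0 NOR 0 = 1
t6 = t1 OR t5 = 0 OR 1 = 1
t7 = NOT t6 = NOT 1 = 0
So t7 = 0.

x4=0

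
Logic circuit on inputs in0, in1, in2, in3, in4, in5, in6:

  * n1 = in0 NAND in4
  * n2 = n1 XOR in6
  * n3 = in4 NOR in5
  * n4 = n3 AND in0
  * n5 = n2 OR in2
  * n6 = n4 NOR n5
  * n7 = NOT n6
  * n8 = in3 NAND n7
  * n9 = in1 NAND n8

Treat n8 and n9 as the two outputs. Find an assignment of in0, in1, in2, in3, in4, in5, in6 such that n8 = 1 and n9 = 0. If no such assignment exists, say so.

in0=0, in1=1, in2=1, in3=0, in4=0, in5=1, in6=0

Check with in0=0, in1=1, in2=1, in3=0, in4=0, in5=1, in6=0:
n1 = in0 NAND in4 = 0 NAND 0 = 1
n2 = n1 XOR in6 = 1 XOR 0 = 1
n3 = in4 NOR in5 = 0 NOR 1 = 0
n4 = n3 AND in0 = 0 AND 0 = 0
n5 = n2 OR in2 = 1 OR 1 = 1
n6 = n4 NOR n5 = 0 NOR 1 = 0
n7 = NOT n6 = NOT 0 = 1
n8 = in3 NAND n7 = 0 NAND 1 = 1
n9 = in1 NAND n8 = 1 NAND 1 = 0
So n8 = 1 and n9 = 0.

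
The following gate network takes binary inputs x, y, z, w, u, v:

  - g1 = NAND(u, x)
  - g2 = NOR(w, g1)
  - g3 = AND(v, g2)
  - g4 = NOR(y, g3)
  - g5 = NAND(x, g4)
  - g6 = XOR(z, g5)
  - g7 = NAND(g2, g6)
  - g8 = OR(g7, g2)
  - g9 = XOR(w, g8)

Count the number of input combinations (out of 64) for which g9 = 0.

g9 = XOR(w, g8) must be 0, so w and g8 are equal.
Enumerating the 64 input combinations, 32 give g9 = 0 and 32 give g9 = 1.

32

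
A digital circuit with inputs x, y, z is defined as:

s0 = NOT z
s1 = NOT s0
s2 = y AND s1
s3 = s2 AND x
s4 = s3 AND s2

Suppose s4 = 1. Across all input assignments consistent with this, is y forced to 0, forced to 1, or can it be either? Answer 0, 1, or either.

s4 = s3 AND s2 must be 1, so both s3 = 1 and s2 = 1.
s3 = s2 AND x must be 1, so both s2 = 1 and x = 1.
Every assignment with s4 = 1 has y = 1; there are 1 such assignment(s).
  x=1, y=1, z=1

1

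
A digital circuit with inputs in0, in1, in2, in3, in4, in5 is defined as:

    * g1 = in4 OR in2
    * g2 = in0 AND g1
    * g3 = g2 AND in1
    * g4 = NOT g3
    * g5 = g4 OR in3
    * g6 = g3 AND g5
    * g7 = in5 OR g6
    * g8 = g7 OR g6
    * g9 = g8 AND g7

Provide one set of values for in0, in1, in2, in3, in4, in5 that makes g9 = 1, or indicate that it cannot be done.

Check with in0=1 in1=1 in2=0 in3=0 in4=0 in5=1:
g1 = in4 OR in2 = 0 OR 0 = 0
g2 = in0 AND g1 = 1 AND 0 = 0
g3 = g2 AND in1 = 0 AND 1 = 0
g4 = NOT g3 = NOT 0 = 1
g5 = g4 OR in3 = 1 OR 0 = 1
g6 = g3 AND g5 = 0 AND 1 = 0
g7 = in5 OR g6 = 1 OR 0 = 1
g8 = g7 OR g6 = 1 OR 0 = 1
g9 = g8 AND g7 = 1 AND 1 = 1
So g9 = 1 as required.

in0=1 in1=1 in2=0 in3=0 in4=0 in5=1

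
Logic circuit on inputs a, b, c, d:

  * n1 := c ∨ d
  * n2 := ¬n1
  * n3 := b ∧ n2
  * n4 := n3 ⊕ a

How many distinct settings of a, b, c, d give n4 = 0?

8

n4 = n3 ⊕ a must be 0, so n3 and a are equal.
Enumerating the 16 input combinations, 8 give n4 = 0 and 8 give n4 = 1.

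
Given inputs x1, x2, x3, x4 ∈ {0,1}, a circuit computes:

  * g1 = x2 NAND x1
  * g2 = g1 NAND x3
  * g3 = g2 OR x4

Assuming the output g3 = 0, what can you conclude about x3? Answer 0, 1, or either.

1

g3 = g2 OR x4 must be 0, so both g2 = 0 and x4 = 0.
g2 = g1 NAND x3 must be 0, so both g1 = 1 and x3 = 1.
g1 = x2 NAND x1 must be 1, so at least one of x2, x1 is 0.
Every assignment with g3 = 0 has x3 = 1; there are 3 such assignment(s).
  x1=0, x2=0, x3=1, x4=0
  x1=0, x2=1, x3=1, x4=0
  x1=1, x2=0, x3=1, x4=0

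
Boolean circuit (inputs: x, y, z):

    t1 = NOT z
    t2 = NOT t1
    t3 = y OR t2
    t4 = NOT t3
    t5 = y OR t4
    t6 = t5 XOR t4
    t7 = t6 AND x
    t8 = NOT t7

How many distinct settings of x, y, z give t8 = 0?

t8 = NOT t7 must be 0, so t7 = 1.
t7 = t6 AND x must be 1, so both t6 = 1 and x = 1.
Enumerating the 8 input combinations, 2 give t8 = 0 and 6 give t8 = 1.

2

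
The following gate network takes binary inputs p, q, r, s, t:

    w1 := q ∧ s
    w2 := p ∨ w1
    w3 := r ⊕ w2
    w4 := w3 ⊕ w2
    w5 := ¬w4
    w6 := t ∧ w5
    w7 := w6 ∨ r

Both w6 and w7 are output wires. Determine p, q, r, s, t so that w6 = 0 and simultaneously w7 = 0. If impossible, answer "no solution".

Check with p=1, q=0, r=0, s=1, t=0:
w1 = q ∧ s = 0 ∧ 1 = 0
w2 = p ∨ w1 = 1 ∨ 0 = 1
w3 = r ⊕ w2 = 0 ⊕ 1 = 1
w4 = w3 ⊕ w2 = 1 ⊕ 1 = 0
w5 = ¬w4 = ¬0 = 1
w6 = t ∧ w5 = 0 ∧ 1 = 0
w7 = w6 ∨ r = 0 ∨ 0 = 0
So w6 = 0 and w7 = 0.

p=1, q=0, r=0, s=1, t=0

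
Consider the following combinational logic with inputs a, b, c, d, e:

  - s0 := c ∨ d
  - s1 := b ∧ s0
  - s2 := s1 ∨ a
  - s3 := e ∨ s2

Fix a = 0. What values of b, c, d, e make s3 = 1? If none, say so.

s3 = e ∨ s2 must be 1, so at least one of e, s2 is 1.
Check with a = 0 and b=0, c=0, d=0, e=1:
s0 = c ∨ d = 0 ∨ 0 = 0
s1 = b ∧ s0 = 0 ∧ 0 = 0
s2 = s1 ∨ a = 0 ∨ 0 = 0
s3 = e ∨ s2 = 1 ∨ 0 = 1
So s3 = 1.

b=0, c=0, d=0, e=1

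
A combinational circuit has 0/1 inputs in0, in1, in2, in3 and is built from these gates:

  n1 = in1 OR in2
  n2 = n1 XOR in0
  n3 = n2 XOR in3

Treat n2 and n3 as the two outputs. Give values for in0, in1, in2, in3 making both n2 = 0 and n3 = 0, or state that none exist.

Check with in0=1 in1=1 in2=0 in3=0:
n1 = in1 OR in2 = 1 OR 0 = 1
n2 = n1 XOR in0 = 1 XOR 1 = 0
n3 = n2 XOR in3 = 0 XOR 0 = 0
So n2 = 0 and n3 = 0.

in0=1 in1=1 in2=0 in3=0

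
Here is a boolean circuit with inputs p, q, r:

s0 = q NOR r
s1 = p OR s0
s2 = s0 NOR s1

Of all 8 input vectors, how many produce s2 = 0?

s2 = s0 NOR s1 must be 0, so at least one of s0, s1 is 1.
Satisfying assignments:
  p=0, q=0, r=0
  p=1, q=0, r=0
  p=1, q=0, r=1
  p=1, q=1, r=0
  p=1, q=1, r=1

5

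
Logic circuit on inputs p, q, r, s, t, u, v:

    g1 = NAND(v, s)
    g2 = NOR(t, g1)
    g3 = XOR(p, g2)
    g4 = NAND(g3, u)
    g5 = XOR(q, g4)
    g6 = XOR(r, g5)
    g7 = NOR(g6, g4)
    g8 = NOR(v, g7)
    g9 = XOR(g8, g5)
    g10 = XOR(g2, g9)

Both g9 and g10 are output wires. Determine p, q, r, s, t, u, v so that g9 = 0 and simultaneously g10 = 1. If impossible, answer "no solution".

p=1, q=1, r=1, s=1, t=0, u=1, v=1

Check with p=1, q=1, r=1, s=1, t=0, u=1, v=1:
g1 = NAND(v, s) = NAND(1, 1) = 0
g2 = NOR(t, g1) = NOR(0, 0) = 1
g3 = XOR(p, g2) = XOR(1, 1) = 0
g4 = NAND(g3, u) = NAND(0, 1) = 1
g5 = XOR(q, g4) = XOR(1, 1) = 0
g6 = XOR(r, g5) = XOR(1, 0) = 1
g7 = NOR(g6, g4) = NOR(1, 1) = 0
g8 = NOR(v, g7) = NOR(1, 0) = 0
g9 = XOR(g8, g5) = XOR(0, 0) = 0
g10 = XOR(g2, g9) = XOR(1, 0) = 1
So g9 = 0 and g10 = 1.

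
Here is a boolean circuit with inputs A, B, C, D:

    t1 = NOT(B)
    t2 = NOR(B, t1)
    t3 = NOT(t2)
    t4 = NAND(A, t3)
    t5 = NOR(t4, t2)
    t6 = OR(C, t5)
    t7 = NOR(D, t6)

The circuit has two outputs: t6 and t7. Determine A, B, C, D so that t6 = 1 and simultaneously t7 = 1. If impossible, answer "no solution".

no solution exists

Across all 16 input combinations, none give both t6 = 1 and t7 = 1.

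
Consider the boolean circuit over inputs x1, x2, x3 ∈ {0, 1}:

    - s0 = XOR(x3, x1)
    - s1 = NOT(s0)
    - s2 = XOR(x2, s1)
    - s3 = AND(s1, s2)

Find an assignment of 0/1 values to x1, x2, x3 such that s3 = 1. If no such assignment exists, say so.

x1=1 x2=0 x3=1

s3 = AND(s1, s2) must be 1, so both s1 = 1 and s2 = 1.
s1 = NOT(s0) must be 1, so s0 = 0.
s2 = XOR(x2, s1) must be 1, so x2 and s1 differ.
Check with x1=1 x2=0 x3=1:
s0 = XOR(x3, x1) = XOR(1, 1) = 0
s1 = NOT(s0) = NOT 0 = 1
s2 = XOR(x2, s1) = XOR(0, 1) = 1
s3 = AND(s1, s2) = AND(1, 1) = 1
So s3 = 1 as required.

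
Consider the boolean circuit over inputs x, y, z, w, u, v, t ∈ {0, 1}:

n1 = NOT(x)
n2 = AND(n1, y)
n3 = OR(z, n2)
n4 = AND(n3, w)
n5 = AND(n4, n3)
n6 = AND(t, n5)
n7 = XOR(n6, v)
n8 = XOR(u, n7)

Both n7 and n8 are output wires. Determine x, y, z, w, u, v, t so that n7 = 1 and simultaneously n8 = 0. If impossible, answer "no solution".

Check with x=1, y=0, z=0, w=0, u=1, v=1, t=0:
n1 = NOT(x) = NOT 1 = 0
n2 = AND(n1, y) = AND(0, 0) = 0
n3 = OR(z, n2) = OR(0, 0) = 0
n4 = AND(n3, w) = AND(0, 0) = 0
n5 = AND(n4, n3) = AND(0, 0) = 0
n6 = AND(t, n5) = AND(0, 0) = 0
n7 = XOR(n6, v) = XOR(0, 1) = 1
n8 = XOR(u, n7) = XOR(1, 1) = 0
So n7 = 1 and n8 = 0.

x=1, y=0, z=0, w=0, u=1, v=1, t=0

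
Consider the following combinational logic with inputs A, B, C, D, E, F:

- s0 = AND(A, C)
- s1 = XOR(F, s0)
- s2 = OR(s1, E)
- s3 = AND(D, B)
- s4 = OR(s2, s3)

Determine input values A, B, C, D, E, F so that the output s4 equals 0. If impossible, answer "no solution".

A=1, B=0, C=0, D=0, E=0, F=0

s4 = OR(s2, s3) must be 0, so both s2 = 0 and s3 = 0.
Check with A=1, B=0, C=0, D=0, E=0, F=0:
s0 = AND(A, C) = AND(1, 0) = 0
s1 = XOR(F, s0) = XOR(0, 0) = 0
s2 = OR(s1, E) = OR(0, 0) = 0
s3 = AND(D, B) = AND(0, 0) = 0
s4 = OR(s2, s3) = OR(0, 0) = 0
So s4 = 0 as required.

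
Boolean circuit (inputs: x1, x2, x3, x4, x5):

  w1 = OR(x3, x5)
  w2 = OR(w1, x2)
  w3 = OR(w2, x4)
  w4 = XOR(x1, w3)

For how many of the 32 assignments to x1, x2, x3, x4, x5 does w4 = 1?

w4 = XOR(x1, w3) must be 1, so x1 and w3 differ.
Enumerating the 32 input combinations, 16 give w4 = 1 and 16 give w4 = 0.

16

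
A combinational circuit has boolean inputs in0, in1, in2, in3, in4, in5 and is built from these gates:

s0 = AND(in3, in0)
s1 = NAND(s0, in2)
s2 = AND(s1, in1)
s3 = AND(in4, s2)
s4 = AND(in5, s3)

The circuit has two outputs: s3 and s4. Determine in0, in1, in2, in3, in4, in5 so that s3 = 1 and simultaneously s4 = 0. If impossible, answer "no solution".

Check with in0=0, in1=1, in2=1, in3=1, in4=1, in5=0:
s0 = AND(in3, in0) = AND(1, 0) = 0
s1 = NAND(s0, in2) = NAND(0, 1) = 1
s2 = AND(s1, in1) = AND(1, 1) = 1
s3 = AND(in4, s2) = AND(1, 1) = 1
s4 = AND(in5, s3) = AND(0, 1) = 0
So s3 = 1 and s4 = 0.

in0=0, in1=1, in2=1, in3=1, in4=1, in5=0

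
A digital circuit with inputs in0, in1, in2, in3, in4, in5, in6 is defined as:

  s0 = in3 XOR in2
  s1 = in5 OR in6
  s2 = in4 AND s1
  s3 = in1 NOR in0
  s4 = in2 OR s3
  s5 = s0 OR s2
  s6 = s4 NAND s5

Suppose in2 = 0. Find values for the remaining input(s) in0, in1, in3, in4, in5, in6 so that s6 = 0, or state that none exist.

s6 = s4 NAND s5 must be 0, so both s4 = 1 and s5 = 1.
Check with in2 = 0 and in0=0, in1=0, in3=1, in4=0, in5=0, in6=1:
s0 = in3 XOR in2 = 1 XOR 0 = 1
s1 = in5 OR in6 = 0 OR 1 = 1
s2 = in4 AND s1 = 0 AND 1 = 0
s3 = in1 NOR in0 = 0 NOR 0 = 1
s4 = in2 OR s3 = 0 OR 1 = 1
s5 = s0 OR s2 = 1 OR 0 = 1
s6 = s4 NAND s5 = 1 NAND 1 = 0
So s6 = 0.

in0=0, in1=0, in3=1, in4=0, in5=0, in6=1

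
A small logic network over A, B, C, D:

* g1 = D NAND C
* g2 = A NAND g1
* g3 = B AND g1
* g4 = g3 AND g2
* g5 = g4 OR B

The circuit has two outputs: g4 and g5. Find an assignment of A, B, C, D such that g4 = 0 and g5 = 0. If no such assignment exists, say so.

Check with A=0, B=0, C=0, D=1:
g1 = D NAND C = 1 NAND 0 = 1
g2 = A NAND g1 = 0 NAND 1 = 1
g3 = B AND g1 = 0 AND 1 = 0
g4 = g3 AND g2 = 0 AND 1 = 0
g5 = g4 OR B = 0 OR 0 = 0
So g4 = 0 and g5 = 0.

A=0, B=0, C=0, D=1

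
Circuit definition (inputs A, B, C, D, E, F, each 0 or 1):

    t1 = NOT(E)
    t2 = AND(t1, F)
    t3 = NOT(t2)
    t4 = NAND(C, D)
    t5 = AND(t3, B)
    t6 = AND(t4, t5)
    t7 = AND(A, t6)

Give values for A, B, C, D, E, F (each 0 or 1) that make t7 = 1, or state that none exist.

t7 = AND(A, t6) must be 1, so both A = 1 and t6 = 1.
t6 = AND(t4, t5) must be 1, so both t4 = 1 and t5 = 1.
Check with A=1, B=1, C=1, D=0, E=1, F=1:
t1 = NOT(E) = NOT 1 = 0
t2 = AND(t1, F) = AND(0, 1) = 0
t3 = NOT(t2) = NOT 0 = 1
t4 = NAND(C, D) = NAND(1, 0) = 1
t5 = AND(t3, B) = AND(1, 1) = 1
t6 = AND(t4, t5) = AND(1, 1) = 1
t7 = AND(A, t6) = AND(1, 1) = 1
So t7 = 1 as required.

A=1, B=1, C=1, D=0, E=1, F=1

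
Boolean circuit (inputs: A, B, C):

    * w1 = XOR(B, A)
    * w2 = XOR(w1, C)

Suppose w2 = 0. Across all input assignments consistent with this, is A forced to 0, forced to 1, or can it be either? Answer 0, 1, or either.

Both values of A occur among assignments with w2 = 0:
  A=0: A=0, B=0, C=0
  A=1: A=1, B=0, C=1

either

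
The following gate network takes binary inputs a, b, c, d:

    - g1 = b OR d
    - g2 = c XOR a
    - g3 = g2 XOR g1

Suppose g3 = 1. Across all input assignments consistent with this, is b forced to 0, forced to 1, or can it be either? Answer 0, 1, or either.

either

Both values of b occur among assignments with g3 = 1:
  b=0: a=0, b=0, c=0, d=1
  b=1: a=0, b=1, c=0, d=0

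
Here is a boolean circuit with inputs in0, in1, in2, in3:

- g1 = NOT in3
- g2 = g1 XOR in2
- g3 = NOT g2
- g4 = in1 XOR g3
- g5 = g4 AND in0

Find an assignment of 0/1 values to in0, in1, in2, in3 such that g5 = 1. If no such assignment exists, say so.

in0=1, in1=1, in2=0, in3=0

g5 = g4 AND in0 must be 1, so both g4 = 1 and in0 = 1.
g4 = in1 XOR g3 must be 1, so in1 and g3 differ.
Check with in0=1, in1=1, in2=0, in3=0:
g1 = NOT in3 = NOT 0 = 1
g2 = g1 XOR in2 = 1 XOR 0 = 1
g3 = NOT g2 = NOT 1 = 0
g4 = in1 XOR g3 = 1 XOR 0 = 1
g5 = g4 AND in0 = 1 AND 1 = 1
So g5 = 1 as required.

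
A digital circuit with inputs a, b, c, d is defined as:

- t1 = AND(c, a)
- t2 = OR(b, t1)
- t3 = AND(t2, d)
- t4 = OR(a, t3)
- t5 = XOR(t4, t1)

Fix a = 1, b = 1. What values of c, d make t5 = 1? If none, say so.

c=0, d=0

Check with a = 1, b = 1 and c=0, d=0:
t1 = AND(c, a) = AND(0, 1) = 0
t2 = OR(b, t1) = OR(1, 0) = 1
t3 = AND(t2, d) = AND(1, 0) = 0
t4 = OR(a, t3) = OR(1, 0) = 1
t5 = XOR(t4, t1) = XOR(1, 0) = 1
So t5 = 1.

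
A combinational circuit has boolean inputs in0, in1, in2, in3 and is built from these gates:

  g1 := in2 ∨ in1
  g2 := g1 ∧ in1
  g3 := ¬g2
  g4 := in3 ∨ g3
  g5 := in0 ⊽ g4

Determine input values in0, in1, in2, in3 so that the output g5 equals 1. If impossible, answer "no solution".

Check with in0=0, in1=1, in2=0, in3=0:
g1 = in2 ∨ in1 = 0 ∨ 1 = 1
g2 = g1 ∧ in1 = 1 ∧ 1 = 1
g3 = ¬g2 = ¬1 = 0
g4 = in3 ∨ g3 = 0 ∨ 0 = 0
g5 = in0 ⊽ g4 = 0 ⊽ 0 = 1
So g5 = 1 as required.

in0=0, in1=1, in2=0, in3=0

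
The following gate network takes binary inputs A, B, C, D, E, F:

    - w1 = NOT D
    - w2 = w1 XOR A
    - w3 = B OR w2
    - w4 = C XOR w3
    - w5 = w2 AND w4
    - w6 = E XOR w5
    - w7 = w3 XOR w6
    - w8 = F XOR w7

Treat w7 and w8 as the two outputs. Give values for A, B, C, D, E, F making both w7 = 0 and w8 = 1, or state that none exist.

A=1, B=1, C=0, D=0, E=1, F=1

Check with A=1, B=1, C=0, D=0, E=1, F=1:
w1 = NOT D = NOT 0 = 1
w2 = w1 XOR A = 1 XOR 1 = 0
w3 = B OR w2 = 1 OR 0 = 1
w4 = C XOR w3 = 0 XOR 1 = 1
w5 = w2 AND w4 = 0 AND 1 = 0
w6 = E XOR w5 = 1 XOR 0 = 1
w7 = w3 XOR w6 = 1 XOR 1 = 0
w8 = F XOR w7 = 1 XOR 0 = 1
So w7 = 0 and w8 = 1.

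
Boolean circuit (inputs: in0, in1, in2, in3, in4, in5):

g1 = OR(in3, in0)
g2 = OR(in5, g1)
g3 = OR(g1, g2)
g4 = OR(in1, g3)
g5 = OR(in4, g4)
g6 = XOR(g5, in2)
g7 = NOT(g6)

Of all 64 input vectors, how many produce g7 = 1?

g7 = NOT(g6) must be 1, so g6 = 0.
g6 = XOR(g5, in2) must be 0, so g5 and in2 are equal.
Enumerating the 64 input combinations, 32 give g7 = 1 and 32 give g7 = 0.

32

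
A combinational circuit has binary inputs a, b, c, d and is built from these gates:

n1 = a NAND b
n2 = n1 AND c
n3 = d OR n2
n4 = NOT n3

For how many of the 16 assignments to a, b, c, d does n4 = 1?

5

n4 = NOT n3 must be 1, so n3 = 0.
Satisfying assignments:
  a=0, b=0, c=0, d=0
  a=0, b=1, c=0, d=0
  a=1, b=0, c=0, d=0
  a=1, b=1, c=0, d=0
  a=1, b=1, c=1, d=0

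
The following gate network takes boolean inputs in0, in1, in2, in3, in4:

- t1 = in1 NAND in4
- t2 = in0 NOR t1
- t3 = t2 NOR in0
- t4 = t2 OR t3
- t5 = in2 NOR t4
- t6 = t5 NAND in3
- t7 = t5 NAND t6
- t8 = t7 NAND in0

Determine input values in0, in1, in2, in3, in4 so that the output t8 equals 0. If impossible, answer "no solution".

t8 = t7 NAND in0 must be 0, so both t7 = 1 and in0 = 1.
Check with in0=1, in1=1, in2=1, in3=1, in4=1:
t1 = in1 NAND in4 = 1 NAND 1 = 0
t2 = in0 NOR t1 = 1 NOR 0 = 0
t3 = t2 NOR in0 = 0 NOR 1 = 0
t4 = t2 OR t3 = 0 OR 0 = 0
t5 = in2 NOR t4 = 1 NOR 0 = 0
t6 = t5 NAND in3 = 0 NAND 1 = 1
t7 = t5 NAND t6 = 0 NAND 1 = 1
t8 = t7 NAND in0 = 1 NAND 1 = 0
So t8 = 0 as required.

in0=1, in1=1, in2=1, in3=1, in4=1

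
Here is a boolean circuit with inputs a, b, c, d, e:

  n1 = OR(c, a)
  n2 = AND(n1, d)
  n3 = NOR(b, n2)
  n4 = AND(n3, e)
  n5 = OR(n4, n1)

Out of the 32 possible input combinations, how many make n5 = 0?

n5 = OR(n4, n1) must be 0, so both n4 = 0 and n1 = 0.
n4 = AND(n3, e) must be 0, so at least one of n3, e is 0.
n1 = OR(c, a) must be 0, so both c = 0 and a = 0.
Satisfying assignments:
  a=0, b=0, c=0, d=0, e=0
  a=0, b=0, c=0, d=1, e=0
  a=0, b=1, c=0, d=0, e=0
  a=0, b=1, c=0, d=0, e=1
  a=0, b=1, c=0, d=1, e=0
  a=0, b=1, c=0, d=1, e=1

6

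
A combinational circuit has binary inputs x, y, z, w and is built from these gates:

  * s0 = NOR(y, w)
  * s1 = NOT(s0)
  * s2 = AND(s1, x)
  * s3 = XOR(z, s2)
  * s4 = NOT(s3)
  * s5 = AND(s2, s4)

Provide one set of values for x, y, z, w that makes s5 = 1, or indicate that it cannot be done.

s5 = AND(s2, s4) must be 1, so both s2 = 1 and s4 = 1.
s2 = AND(s1, x) must be 1, so both s1 = 1 and x = 1.
Check with x=1 y=1 z=1 w=0:
s0 = NOR(y, w) = NOR(1, 0) = 0
s1 = NOT(s0) = NOT 0 = 1
s2 = AND(s1, x) = AND(1, 1) = 1
s3 = XOR(z, s2) = XOR(1, 1) = 0
s4 = NOT(s3) = NOT 0 = 1
s5 = AND(s2, s4) = AND(1, 1) = 1
So s5 = 1 as required.

x=1 y=1 z=1 w=0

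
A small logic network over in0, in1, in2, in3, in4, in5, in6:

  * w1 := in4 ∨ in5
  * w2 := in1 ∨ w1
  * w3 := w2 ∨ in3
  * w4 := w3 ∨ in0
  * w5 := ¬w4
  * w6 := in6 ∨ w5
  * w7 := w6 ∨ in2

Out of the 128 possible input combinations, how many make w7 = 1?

w7 = w6 ∨ in2 must be 1, so at least one of w6, in2 is 1.
Enumerating the 128 input combinations, 97 give w7 = 1 and 31 give w7 = 0.

97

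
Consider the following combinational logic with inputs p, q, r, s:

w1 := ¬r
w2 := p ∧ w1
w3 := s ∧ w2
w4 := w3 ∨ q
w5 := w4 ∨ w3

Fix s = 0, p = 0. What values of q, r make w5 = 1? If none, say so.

Check with s = 0, p = 0 and q=1, r=0:
w1 = ¬r = ¬0 = 1
w2 = p ∧ w1 = 0 ∧ 1 = 0
w3 = s ∧ w2 = 0 ∧ 0 = 0
w4 = w3 ∨ q = 0 ∨ 1 = 1
w5 = w4 ∨ w3 = 1 ∨ 0 = 1
So w5 = 1.

q=1, r=0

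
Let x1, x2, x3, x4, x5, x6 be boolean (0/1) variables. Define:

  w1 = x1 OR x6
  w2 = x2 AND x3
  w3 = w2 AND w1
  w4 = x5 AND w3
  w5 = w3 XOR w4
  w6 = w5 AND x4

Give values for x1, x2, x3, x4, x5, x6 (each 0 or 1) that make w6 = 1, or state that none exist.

x1=0, x2=1, x3=1, x4=1, x5=0, x6=1

w6 = w5 AND x4 must be 1, so both w5 = 1 and x4 = 1.
w5 = w3 XOR w4 must be 1, so w3 and w4 differ.
Check with x1=0, x2=1, x3=1, x4=1, x5=0, x6=1:
w1 = x1 OR x6 = 0 OR 1 = 1
w2 = x2 AND x3 = 1 AND 1 = 1
w3 = w2 AND w1 = 1 AND 1 = 1
w4 = x5 AND w3 = 0 AND 1 = 0
w5 = w3 XOR w4 = 1 XOR 0 = 1
w6 = w5 AND x4 = 1 AND 1 = 1
So w6 = 1 as required.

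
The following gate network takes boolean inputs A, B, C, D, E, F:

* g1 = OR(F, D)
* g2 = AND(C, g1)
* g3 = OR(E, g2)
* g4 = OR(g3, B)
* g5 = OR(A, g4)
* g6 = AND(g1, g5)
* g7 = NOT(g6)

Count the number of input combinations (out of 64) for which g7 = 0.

g7 = NOT(g6) must be 0, so g6 = 1.
g6 = AND(g1, g5) must be 1, so both g1 = 1 and g5 = 1.
g1 = OR(F, D) must be 1, so at least one of F, D is 1.
Enumerating the 64 input combinations, 45 give g7 = 0 and 19 give g7 = 1.

45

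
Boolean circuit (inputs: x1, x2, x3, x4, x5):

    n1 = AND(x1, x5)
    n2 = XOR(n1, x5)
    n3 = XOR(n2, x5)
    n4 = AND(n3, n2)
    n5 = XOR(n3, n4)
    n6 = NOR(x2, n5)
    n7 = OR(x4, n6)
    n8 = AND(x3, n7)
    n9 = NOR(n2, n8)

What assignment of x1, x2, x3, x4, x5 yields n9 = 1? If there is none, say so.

n9 = NOR(n2, n8) must be 1, so both n2 = 0 and n8 = 0.
n2 = XOR(n1, x5) must be 0, so n1 and x5 are equal.
Check with x1=1, x2=0, x3=0, x4=1, x5=1:
n1 = AND(x1, x5) = AND(1, 1) = 1
n2 = XOR(n1, x5) = XOR(1, 1) = 0
n3 = XOR(n2, x5) = XOR(0, 1) = 1
n4 = AND(n3, n2) = AND(1, 0) = 0
n5 = XOR(n3, n4) = XOR(1, 0) = 1
n6 = NOR(x2, n5) = NOR(0, 1) = 0
n7 = OR(x4, n6) = OR(1, 0) = 1
n8 = AND(x3, n7) = AND(0, 1) = 0
n9 = NOR(n2, n8) = NOR(0, 0) = 1
So n9 = 1 as required.

x1=1, x2=0, x3=0, x4=1, x5=1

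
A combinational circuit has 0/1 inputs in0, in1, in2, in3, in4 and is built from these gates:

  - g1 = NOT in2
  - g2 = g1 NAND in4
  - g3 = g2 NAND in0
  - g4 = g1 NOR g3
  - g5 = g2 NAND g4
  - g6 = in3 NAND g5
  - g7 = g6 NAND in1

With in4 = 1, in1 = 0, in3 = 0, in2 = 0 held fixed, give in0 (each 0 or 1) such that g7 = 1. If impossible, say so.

Check with in4 = 1, in1 = 0, in3 = 0, in2 = 0 and in0=0:
g1 = NOT in2 = NOT 0 = 1
g2 = g1 NAND in4 = 1 NAND 1 = 0
g3 = g2 NAND in0 = 0 NAND 0 = 1
g4 = g1 NOR g3 = 1 NOR 1 = 0
g5 = g2 NAND g4 = 0 NAND 0 = 1
g6 = in3 NAND g5 = 0 NAND 1 = 1
g7 = g6 NAND in1 = 1 NAND 0 = 1
So g7 = 1.

in0=0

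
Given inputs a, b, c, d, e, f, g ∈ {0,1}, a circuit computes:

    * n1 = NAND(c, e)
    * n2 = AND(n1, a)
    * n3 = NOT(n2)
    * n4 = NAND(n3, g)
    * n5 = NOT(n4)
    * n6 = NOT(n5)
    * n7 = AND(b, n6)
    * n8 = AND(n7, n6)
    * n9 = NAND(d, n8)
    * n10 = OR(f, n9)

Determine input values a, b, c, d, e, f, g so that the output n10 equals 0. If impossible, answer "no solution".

a=1, b=1, c=0, d=1, e=1, f=0, g=0

n10 = OR(f, n9) must be 0, so both f = 0 and n9 = 0.
Check with a=1, b=1, c=0, d=1, e=1, f=0, g=0:
n1 = NAND(c, e) = NAND(0, 1) = 1
n2 = AND(n1, a) = AND(1, 1) = 1
n3 = NOT(n2) = NOT 1 = 0
n4 = NAND(n3, g) = NAND(0, 0) = 1
n5 = NOT(n4) = NOT 1 = 0
n6 = NOT(n5) = NOT 0 = 1
n7 = AND(b, n6) = AND(1, 1) = 1
n8 = AND(n7, n6) = AND(1, 1) = 1
n9 = NAND(d, n8) = NAND(1, 1) = 0
n10 = OR(f, n9) = OR(0, 0) = 0
So n10 = 0 as required.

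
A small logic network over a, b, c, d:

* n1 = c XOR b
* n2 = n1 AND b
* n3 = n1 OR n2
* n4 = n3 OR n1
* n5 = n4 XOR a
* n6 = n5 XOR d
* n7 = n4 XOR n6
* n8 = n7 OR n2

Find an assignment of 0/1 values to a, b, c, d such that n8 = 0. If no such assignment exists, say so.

Check with a=1, b=0, c=1, d=1:
n1 = c XOR b = 1 XOR 0 = 1
n2 = n1 AND b = 1 AND 0 = 0
n3 = n1 OR n2 = 1 OR 0 = 1
n4 = n3 OR n1 = 1 OR 1 = 1
n5 = n4 XOR a = 1 XOR 1 = 0
n6 = n5 XOR d = 0 XOR 1 = 1
n7 = n4 XOR n6 = 1 XOR 1 = 0
n8 = n7 OR n2 = 0 OR 0 = 0
So n8 = 0 as required.

a=1, b=0, c=1, d=1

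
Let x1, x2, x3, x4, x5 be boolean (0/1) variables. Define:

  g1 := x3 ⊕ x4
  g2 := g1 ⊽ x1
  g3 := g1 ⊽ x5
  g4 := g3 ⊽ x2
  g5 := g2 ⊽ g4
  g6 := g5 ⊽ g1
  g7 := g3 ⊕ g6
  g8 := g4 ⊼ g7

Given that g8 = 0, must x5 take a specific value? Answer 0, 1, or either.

1

g8 = g4 ⊼ g7 must be 0, so both g4 = 1 and g7 = 1.
g4 = g3 ⊽ x2 must be 1, so both g3 = 0 and x2 = 0.
Every assignment with g8 = 0 has x5 = 1; there are 4 such assignment(s).
  x1=0, x2=0, x3=0, x4=0, x5=1
  x1=0, x2=0, x3=1, x4=1, x5=1
  x1=1, x2=0, x3=0, x4=0, x5=1
  x1=1, x2=0, x3=1, x4=1, x5=1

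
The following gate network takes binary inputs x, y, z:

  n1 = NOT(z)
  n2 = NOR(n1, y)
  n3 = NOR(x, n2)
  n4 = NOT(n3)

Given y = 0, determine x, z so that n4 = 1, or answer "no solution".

x=1 z=1

n4 = NOT(n3) must be 1, so n3 = 0.
Check with y = 0 and x=1, z=1:
n1 = NOT(z) = NOT 1 = 0
n2 = NOR(n1, y) = NOR(0, 0) = 1
n3 = NOR(x, n2) = NOR(1, 1) = 0
n4 = NOT(n3) = NOT 0 = 1
So n4 = 1.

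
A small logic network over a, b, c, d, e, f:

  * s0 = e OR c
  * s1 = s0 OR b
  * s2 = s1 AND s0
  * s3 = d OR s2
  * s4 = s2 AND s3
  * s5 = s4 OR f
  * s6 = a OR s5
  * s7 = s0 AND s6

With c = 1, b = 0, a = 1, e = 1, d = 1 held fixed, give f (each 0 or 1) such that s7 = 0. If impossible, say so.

no solution exists

With c = 1, b = 0, a = 1, e = 1, d = 1 fixed, none of the 2 settings of f give s7 = 0.
For example, with f=1:
s0 = e OR c = 1 OR 1 = 1
s1 = s0 OR b = 1 OR 0 = 1
s2 = s1 AND s0 = 1 AND 1 = 1
s3 = d OR s2 = 1 OR 1 = 1
s4 = s2 AND s3 = 1 AND 1 = 1
s5 = s4 OR f = 1 OR 1 = 1
s6 = a OR s5 = 1 OR 1 = 1
s7 = s0 AND s6 = 1 AND 1 = 1
giving s7 = 1 ≠ 0.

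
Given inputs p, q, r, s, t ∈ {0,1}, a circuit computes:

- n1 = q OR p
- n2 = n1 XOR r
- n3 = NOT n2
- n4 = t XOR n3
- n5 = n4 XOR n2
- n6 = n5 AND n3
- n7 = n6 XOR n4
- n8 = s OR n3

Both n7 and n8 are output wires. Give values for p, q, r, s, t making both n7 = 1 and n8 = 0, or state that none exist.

p=0 q=1 r=0 s=0 t=1

Check with p=0 q=1 r=0 s=0 t=1:
n1 = q OR p = 1 OR 0 = 1
n2 = n1 XOR r = 1 XOR 0 = 1
n3 = NOT n2 = NOT 1 = 0
n4 = t XOR n3 = 1 XOR 0 = 1
n5 = n4 XOR n2 = 1 XOR 1 = 0
n6 = n5 AND n3 = 0 AND 0 = 0
n7 = n6 XOR n4 = 0 XOR 1 = 1
n8 = s OR n3 = 0 OR 0 = 0
So n7 = 1 and n8 = 0.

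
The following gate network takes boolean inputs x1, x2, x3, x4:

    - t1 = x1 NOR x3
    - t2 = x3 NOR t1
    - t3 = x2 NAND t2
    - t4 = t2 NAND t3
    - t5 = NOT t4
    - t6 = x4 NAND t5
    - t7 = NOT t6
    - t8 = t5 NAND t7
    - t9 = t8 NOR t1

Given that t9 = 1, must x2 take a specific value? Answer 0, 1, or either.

t9 = t8 NOR t1 must be 1, so both t8 = 0 and t1 = 0.
t8 = t5 NAND t7 must be 0, so both t5 = 1 and t7 = 1.
t1 = x1 NOR x3 must be 0, so at least one of x1, x3 is 1.
Every assignment with t9 = 1 has x2 = 0; there are 1 such assignment(s).
  x1=1, x2=0, x3=0, x4=1

0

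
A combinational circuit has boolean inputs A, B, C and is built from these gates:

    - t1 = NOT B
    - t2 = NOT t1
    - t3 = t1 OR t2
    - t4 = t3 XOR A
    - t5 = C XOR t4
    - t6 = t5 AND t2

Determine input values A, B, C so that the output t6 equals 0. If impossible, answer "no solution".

Check with A=0 B=1 C=1:
t1 = NOT B = NOT 1 = 0
t2 = NOT t1 = NOT 0 = 1
t3 = t1 OR t2 = 0 OR 1 = 1
t4 = t3 XOR A = 1 XOR 0 = 1
t5 = C XOR t4 = 1 XOR 1 = 0
t6 = t5 AND t2 = 0 AND 1 = 0
So t6 = 0 as required.

A=0 B=1 C=1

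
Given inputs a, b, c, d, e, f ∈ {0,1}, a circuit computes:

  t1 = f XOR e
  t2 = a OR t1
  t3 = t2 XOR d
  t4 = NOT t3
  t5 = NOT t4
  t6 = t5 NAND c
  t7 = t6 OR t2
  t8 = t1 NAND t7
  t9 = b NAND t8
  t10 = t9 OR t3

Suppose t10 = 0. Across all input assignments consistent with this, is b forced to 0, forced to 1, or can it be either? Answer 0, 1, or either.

1

t10 = t9 OR t3 must be 0, so both t9 = 0 and t3 = 0.
Every assignment with t10 = 0 has b = 1; there are 8 such assignment(s).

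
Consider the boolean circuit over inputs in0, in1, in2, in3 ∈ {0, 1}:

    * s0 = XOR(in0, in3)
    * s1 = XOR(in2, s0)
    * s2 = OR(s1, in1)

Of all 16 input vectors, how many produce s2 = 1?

s2 = OR(s1, in1) must be 1, so at least one of s1, in1 is 1.
Enumerating the 16 input combinations, 12 give s2 = 1 and 4 give s2 = 0.

12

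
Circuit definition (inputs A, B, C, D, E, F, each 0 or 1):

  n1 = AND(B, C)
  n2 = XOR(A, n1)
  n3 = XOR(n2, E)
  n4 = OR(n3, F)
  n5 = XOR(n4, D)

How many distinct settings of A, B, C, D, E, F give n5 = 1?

32

n5 = XOR(n4, D) must be 1, so n4 and D differ.
Enumerating the 64 input combinations, 32 give n5 = 1 and 32 give n5 = 0.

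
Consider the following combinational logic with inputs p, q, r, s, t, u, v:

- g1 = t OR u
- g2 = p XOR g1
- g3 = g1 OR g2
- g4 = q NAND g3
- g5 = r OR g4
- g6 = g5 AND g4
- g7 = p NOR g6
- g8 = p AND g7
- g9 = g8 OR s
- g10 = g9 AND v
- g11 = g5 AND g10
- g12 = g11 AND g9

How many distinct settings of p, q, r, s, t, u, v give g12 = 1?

g12 = g11 AND g9 must be 1, so both g11 = 1 and g9 = 1.
g11 = g5 AND g10 must be 1, so both g5 = 1 and g10 = 1.
g9 = g8 OR s must be 1, so at least one of g8, s is 1.
Enumerating the 128 input combinations, 25 give g12 = 1 and 103 give g12 = 0.

25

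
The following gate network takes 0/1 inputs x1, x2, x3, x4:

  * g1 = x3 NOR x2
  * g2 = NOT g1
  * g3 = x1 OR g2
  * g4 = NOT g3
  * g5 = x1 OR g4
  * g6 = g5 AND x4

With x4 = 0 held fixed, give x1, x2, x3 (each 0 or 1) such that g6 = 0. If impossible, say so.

Check with x4 = 0 and x1=1, x2=1, x3=0:
g1 = x3 NOR x2 = 0 NOR 1 = 0
g2 = NOT g1 = NOT 0 = 1
g3 = x1 OR g2 = 1 OR 1 = 1
g4 = NOT g3 = NOT 1 = 0
g5 = x1 OR g4 = 1 OR 0 = 1
g6 = g5 AND x4 = 1 AND 0 = 0
So g6 = 0.

x1=1, x2=1, x3=0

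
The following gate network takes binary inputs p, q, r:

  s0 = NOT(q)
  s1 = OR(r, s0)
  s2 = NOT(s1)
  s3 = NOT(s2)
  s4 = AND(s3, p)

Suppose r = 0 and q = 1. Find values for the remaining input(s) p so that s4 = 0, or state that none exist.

s4 = AND(s3, p) must be 0, so at least one of s3, p is 0.
Check with r = 0 and q = 1 and p=1:
s0 = NOT(q) = NOT 1 = 0
s1 = OR(r, s0) = OR(0, 0) = 0
s2 = NOT(s1) = NOT 0 = 1
s3 = NOT(s2) = NOT 1 = 0
s4 = AND(s3, p) = AND(0, 1) = 0
So s4 = 0.

p=1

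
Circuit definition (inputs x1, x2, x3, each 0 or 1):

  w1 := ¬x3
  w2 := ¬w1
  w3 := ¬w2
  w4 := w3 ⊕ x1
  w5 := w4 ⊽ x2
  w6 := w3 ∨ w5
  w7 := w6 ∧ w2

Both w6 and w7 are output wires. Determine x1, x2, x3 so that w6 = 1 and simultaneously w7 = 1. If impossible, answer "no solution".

Check with x1=0, x2=0, x3=1:
w1 = ¬x3 = ¬1 = 0
w2 = ¬w1 = ¬0 = 1
w3 = ¬w2 = ¬1 = 0
w4 = w3 ⊕ x1 = 0 ⊕ 0 = 0
w5 = w4 ⊽ x2 = 0 ⊽ 0 = 1
w6 = w3 ∨ w5 = 0 ∨ 1 = 1
w7 = w6 ∧ w2 = 1 ∧ 1 = 1
So w6 = 1 and w7 = 1.

x1=0, x2=0, x3=1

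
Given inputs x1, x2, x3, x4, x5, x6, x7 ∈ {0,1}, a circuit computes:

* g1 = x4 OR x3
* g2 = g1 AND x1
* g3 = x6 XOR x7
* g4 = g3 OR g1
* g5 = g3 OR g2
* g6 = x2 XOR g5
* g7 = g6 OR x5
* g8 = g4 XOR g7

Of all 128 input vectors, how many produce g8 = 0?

g8 = g4 XOR g7 must be 0, so g4 and g7 are equal.
Enumerating the 128 input combinations, 88 give g8 = 0 and 40 give g8 = 1.

88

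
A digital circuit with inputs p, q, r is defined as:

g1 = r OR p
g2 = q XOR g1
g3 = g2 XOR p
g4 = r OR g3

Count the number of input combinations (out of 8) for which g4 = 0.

g4 = r OR g3 must be 0, so both r = 0 and g3 = 0.
Enumerating the 8 input combinations, 2 give g4 = 0 and 6 give g4 = 1.

2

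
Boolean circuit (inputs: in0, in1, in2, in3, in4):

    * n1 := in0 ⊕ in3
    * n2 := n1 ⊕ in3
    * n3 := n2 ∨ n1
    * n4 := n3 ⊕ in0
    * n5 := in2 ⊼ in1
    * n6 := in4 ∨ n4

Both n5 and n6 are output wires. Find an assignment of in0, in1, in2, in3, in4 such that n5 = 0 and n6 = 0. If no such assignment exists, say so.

Check with in0=1 in1=1 in2=1 in3=1 in4=0:
n1 = in0 ⊕ in3 = 1 ⊕ 1 = 0
n2 = n1 ⊕ in3 = 0 ⊕ 1 = 1
n3 = n2 ∨ n1 = 1 ∨ 0 = 1
n4 = n3 ⊕ in0 = 1 ⊕ 1 = 0
n5 = in2 ⊼ in1 = 1 ⊼ 1 = 0
n6 = in4 ∨ n4 = 0 ∨ 0 = 0
So n5 = 0 and n6 = 0.

in0=1 in1=1 in2=1 in3=1 in4=0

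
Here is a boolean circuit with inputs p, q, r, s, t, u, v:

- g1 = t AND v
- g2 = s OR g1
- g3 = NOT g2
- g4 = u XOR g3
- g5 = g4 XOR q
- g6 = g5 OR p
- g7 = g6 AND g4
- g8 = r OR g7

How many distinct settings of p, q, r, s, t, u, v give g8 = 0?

g8 = r OR g7 must be 0, so both r = 0 and g7 = 0.
Enumerating the 128 input combinations, 40 give g8 = 0 and 88 give g8 = 1.

40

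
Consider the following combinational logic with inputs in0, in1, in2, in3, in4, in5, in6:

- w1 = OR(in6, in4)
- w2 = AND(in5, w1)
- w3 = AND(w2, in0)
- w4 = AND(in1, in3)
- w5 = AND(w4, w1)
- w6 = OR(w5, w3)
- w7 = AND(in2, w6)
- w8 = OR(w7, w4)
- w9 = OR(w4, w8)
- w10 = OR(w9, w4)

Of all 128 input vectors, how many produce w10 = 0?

w10 = OR(w9, w4) must be 0, so both w9 = 0 and w4 = 0.
w9 = OR(w4, w8) must be 0, so both w4 = 0 and w8 = 0.
w4 = AND(in1, in3) must be 0, so at least one of in1, in3 is 0.
Enumerating the 128 input combinations, 87 give w10 = 0 and 41 give w10 = 1.

87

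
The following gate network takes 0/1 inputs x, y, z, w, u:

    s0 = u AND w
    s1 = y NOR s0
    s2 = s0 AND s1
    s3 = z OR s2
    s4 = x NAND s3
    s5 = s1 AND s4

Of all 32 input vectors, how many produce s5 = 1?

9

s5 = s1 AND s4 must be 1, so both s1 = 1 and s4 = 1.
s1 = y NOR s0 must be 1, so both y = 0 and s0 = 0.
s4 = x NAND s3 must be 1, so at least one of x, s3 is 0.
Enumerating the 32 input combinations, 9 give s5 = 1 and 23 give s5 = 0.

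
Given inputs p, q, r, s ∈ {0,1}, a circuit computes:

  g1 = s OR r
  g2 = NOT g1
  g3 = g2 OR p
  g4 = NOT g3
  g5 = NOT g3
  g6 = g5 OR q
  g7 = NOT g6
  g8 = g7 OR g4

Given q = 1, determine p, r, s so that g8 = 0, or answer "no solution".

p=1 r=1 s=0

g8 = g7 OR g4 must be 0, so both g7 = 0 and g4 = 0.
Check with q = 1 and p=1, r=1, s=0:
g1 = s OR r = 0 OR 1 = 1
g2 = NOT g1 = NOT 1 = 0
g3 = g2 OR p = 0 OR 1 = 1
g4 = NOT g3 = NOT 1 = 0
g5 = NOT g3 = NOT 1 = 0
g6 = g5 OR q = 0 OR 1 = 1
g7 = NOT g6 = NOT 1 = 0
g8 = g7 OR g4 = 0 OR 0 = 0
So g8 = 0.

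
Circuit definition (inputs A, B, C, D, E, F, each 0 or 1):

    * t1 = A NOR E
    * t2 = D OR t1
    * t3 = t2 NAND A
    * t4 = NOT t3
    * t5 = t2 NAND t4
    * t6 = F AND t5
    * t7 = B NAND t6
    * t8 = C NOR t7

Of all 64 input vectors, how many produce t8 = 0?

58

t8 = C NOR t7 must be 0, so at least one of C, t7 is 1.
Enumerating the 64 input combinations, 58 give t8 = 0 and 6 give t8 = 1.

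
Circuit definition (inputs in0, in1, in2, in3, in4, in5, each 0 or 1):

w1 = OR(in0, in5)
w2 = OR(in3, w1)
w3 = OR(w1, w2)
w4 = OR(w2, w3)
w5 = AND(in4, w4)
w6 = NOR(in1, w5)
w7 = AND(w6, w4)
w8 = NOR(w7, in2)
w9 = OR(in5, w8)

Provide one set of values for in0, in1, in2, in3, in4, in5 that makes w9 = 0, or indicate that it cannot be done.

in0=1, in1=1, in2=1, in3=1, in4=0, in5=0

w9 = OR(in5, w8) must be 0, so both in5 = 0 and w8 = 0.
w8 = NOR(w7, in2) must be 0, so at least one of w7, in2 is 1.
Check with in0=1, in1=1, in2=1, in3=1, in4=0, in5=0:
w1 = OR(in0, in5) = OR(1, 0) = 1
w2 = OR(in3, w1) = OR(1, 1) = 1
w3 = OR(w1, w2) = OR(1, 1) = 1
w4 = OR(w2, w3) = OR(1, 1) = 1
w5 = AND(in4, w4) = AND(0, 1) = 0
w6 = NOR(in1, w5) = NOR(1, 0) = 0
w7 = AND(w6, w4) = AND(0, 1) = 0
w8 = NOR(w7, in2) = NOR(0, 1) = 0
w9 = OR(in5, w8) = OR(0, 0) = 0
So w9 = 0 as required.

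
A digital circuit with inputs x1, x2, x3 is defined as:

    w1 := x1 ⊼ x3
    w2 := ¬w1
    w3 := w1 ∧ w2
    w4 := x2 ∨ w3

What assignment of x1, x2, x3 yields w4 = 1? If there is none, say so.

w4 = x2 ∨ w3 must be 1, so at least one of x2, w3 is 1.
Check with x1=0, x2=1, x3=0:
w1 = x1 ⊼ x3 = 0 ⊼ 0 = 1
w2 = ¬w1 = ¬1 = 0
w3 = w1 ∧ w2 = 1 ∧ 0 = 0
w4 = x2 ∨ w3 = 1 ∨ 0 = 1
So w4 = 1 as required.

x1=0, x2=1, x3=0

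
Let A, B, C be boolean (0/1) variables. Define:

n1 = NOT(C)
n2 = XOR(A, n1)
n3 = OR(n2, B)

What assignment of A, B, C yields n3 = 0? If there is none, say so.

A=0 B=0 C=1

Check with A=0 B=0 C=1:
n1 = NOT(C) = NOT 1 = 0
n2 = XOR(A, n1) = XOR(0, 0) = 0
n3 = OR(n2, B) = OR(0, 0) = 0
So n3 = 0 as required.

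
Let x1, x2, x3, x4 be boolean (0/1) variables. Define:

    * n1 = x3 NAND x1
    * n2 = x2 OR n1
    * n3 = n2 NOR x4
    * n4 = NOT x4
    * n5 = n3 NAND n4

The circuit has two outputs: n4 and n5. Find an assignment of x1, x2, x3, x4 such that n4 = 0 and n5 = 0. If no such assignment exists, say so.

no solution exists

Across all 16 input combinations, none give both n4 = 0 and n5 = 0.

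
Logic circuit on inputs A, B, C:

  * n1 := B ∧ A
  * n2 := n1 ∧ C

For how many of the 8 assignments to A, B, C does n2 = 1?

1

n2 = n1 ∧ C must be 1, so both n1 = 1 and C = 1.
n1 = B ∧ A must be 1, so both B = 1 and A = 1.
Enumerating the 8 input combinations, 1 give n2 = 1 and 7 give n2 = 0.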